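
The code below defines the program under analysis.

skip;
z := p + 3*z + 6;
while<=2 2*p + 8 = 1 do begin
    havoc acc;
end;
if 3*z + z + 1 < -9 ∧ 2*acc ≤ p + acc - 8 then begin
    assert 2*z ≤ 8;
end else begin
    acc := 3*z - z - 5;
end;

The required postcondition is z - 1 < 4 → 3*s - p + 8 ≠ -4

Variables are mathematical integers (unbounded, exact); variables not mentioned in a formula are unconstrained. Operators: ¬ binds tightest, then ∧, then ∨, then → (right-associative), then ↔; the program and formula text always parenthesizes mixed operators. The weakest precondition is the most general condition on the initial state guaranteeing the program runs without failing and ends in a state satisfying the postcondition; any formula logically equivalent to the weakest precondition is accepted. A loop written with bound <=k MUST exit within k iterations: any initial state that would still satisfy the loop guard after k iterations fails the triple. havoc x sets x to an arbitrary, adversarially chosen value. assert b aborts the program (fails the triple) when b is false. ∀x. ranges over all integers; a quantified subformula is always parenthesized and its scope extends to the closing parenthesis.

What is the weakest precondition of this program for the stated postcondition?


Working backward. After the program, the postcondition z - 1 < 4 → 3*s - p + 8 ≠ -4 must hold; in canonical form it is z < 5 → 3*s ≠ p - 12.
Then branch requires 2*z ≤ 8 ∧ (z < 5 → 3*s ≠ p - 12); else branch requires z < 5 → 3*s ≠ p - 12.
Before the if: ((4*z < -10 ∧ acc ≤ p - 8) → (2*z ≤ 8 ∧ (z < 5 → 3*s ≠ p - 12))) ∧ ((¬(4*z < -10 ∧ acc ≤ p - 8)) → (z < 5 → 3*s ≠ p - 12))
Before the loop (bound <=2), unroll the exhaustion recursion (WP_0 = exit-now case; WP_j = one more guarded iteration, up to j = 2):
  WP_0: (¬(2*p = -7)) ∧ ((4*z < -10 ∧ acc ≤ p - 8) → (2*z ≤ 8 ∧ (z < 5 → 3*s ≠ p - 12))) ∧ ((¬(4*z < -10 ∧ acc ≤ p - 8)) → (z < 5 → 3*s ≠ p - 12))
  WP_1: (2*p = -7 → (∀acc_1. ((¬(2*p = -7)) ∧ ((4*z < -10 ∧ acc_1 ≤ p - 8) → (2*z ≤ 8 ∧ (z < 5 → 3*s ≠ p - 12))) ∧ ((¬(4*z < -10 ∧ acc_1 ≤ p - 8)) → (z < 5 → 3*s ≠ p - 12))))) ∧ ((¬(2*p = -7)) → (((4*z < -10 ∧ acc ≤ p - 8) → (2*z ≤ 8 ∧ (z < 5 → 3*s ≠ p - 12))) ∧ ((¬(4*z < -10 ∧ acc ≤ p - 8)) → (z < 5 → 3*s ≠ p - 12))))
  WP_2: (2*p = -7 → (∀acc_2. ((2*p = -7 → (∀acc_1. ((¬(2*p = -7)) ∧ ((4*z < -10 ∧ acc_1 ≤ p - 8) → (2*z ≤ 8 ∧ (z < 5 → 3*s ≠ p - 12))) ∧ ((¬(4*z < -10 ∧ acc_1 ≤ p - 8)) → (z < 5 → 3*s ≠ p - 12))))) ∧ ((¬(2*p = -7)) → (((4*z < -10 ∧ acc_2 ≤ p - 8) → (2*z ≤ 8 ∧ (z < 5 → 3*s ≠ p - 12))) ∧ ((¬(4*z < -10 ∧ acc_2 ≤ p - 8)) → (z < 5 → 3*s ≠ p - 12))))))) ∧ ((¬(2*p = -7)) → (((4*z < -10 ∧ acc ≤ p - 8) → (2*z ≤ 8 ∧ (z < 5 → 3*s ≠ p - 12))) ∧ ((¬(4*z < -10 ∧ acc ≤ p - 8)) → (z < 5 → 3*s ≠ p - 12))))
So before the loop: (2*p = -7 → (∀acc_2. ((2*p = -7 → (∀acc_1. ((¬(2*p = -7)) ∧ ((4*z < -10 ∧ acc_1 ≤ p - 8) → (2*z ≤ 8 ∧ (z < 5 → 3*s ≠ p - 12))) ∧ ((¬(4*z < -10 ∧ acc_1 ≤ p - 8)) → (z < 5 → 3*s ≠ p - 12))))) ∧ ((¬(2*p = -7)) → (((4*z < -10 ∧ acc_2 ≤ p - 8) → (2*z ≤ 8 ∧ (z < 5 → 3*s ≠ p - 12))) ∧ ((¬(4*z < -10 ∧ acc_2 ≤ p - 8)) → (z < 5 → 3*s ≠ p - 12))))))) ∧ ((¬(2*p = -7)) → (((4*z < -10 ∧ acc ≤ p - 8) → (2*z ≤ 8 ∧ (z < 5 → 3*s ≠ p - 12))) ∧ ((¬(4*z < -10 ∧ acc ≤ p - 8)) → (z < 5 → 3*s ≠ p - 12))))
Before z := p + 3*z + 6: (2*p = -7 → (∀acc_2. ((2*p = -7 → (∀acc_1. ((¬(2*p = -7)) ∧ ((4*p + 12*z < -34 ∧ acc_1 ≤ p - 8) → (2*p + 6*z ≤ -4 ∧ (p + 3*z < -1 → 3*s ≠ p - 12))) ∧ ((¬(4*p + 12*z < -34 ∧ acc_1 ≤ p - 8)) → (p + 3*z < -1 → 3*s ≠ p - 12))))) ∧ ((¬(2*p = -7)) → (((4*p + 12*z < -34 ∧ acc_2 ≤ p - 8) → (2*p + 6*z ≤ -4 ∧ (p + 3*z < -1 → 3*s ≠ p - 12))) ∧ ((¬(4*p + 12*z < -34 ∧ acc_2 ≤ p - 8)) → (p + 3*z < -1 → 3*s ≠ p - 12))))))) ∧ ((¬(2*p = -7)) → (((4*p + 12*z < -34 ∧ acc ≤ p - 8) → (2*p + 6*z ≤ -4 ∧ (p + 3*z < -1 → 3*s ≠ p - 12))) ∧ ((¬(4*p + 12*z < -34 ∧ acc ≤ p - 8)) → (p + 3*z < -1 → 3*s ≠ p - 12))))
Before skip: (2*p = -7 → (∀acc_2. ((2*p = -7 → (∀acc_1. ((¬(2*p = -7)) ∧ ((4*p + 12*z < -34 ∧ acc_1 ≤ p - 8) → (2*p + 6*z ≤ -4 ∧ (p + 3*z < -1 → 3*s ≠ p - 12))) ∧ ((¬(4*p + 12*z < -34 ∧ acc_1 ≤ p - 8)) → (p + 3*z < -1 → 3*s ≠ p - 12))))) ∧ ((¬(2*p = -7)) → (((4*p + 12*z < -34 ∧ acc_2 ≤ p - 8) → (2*p + 6*z ≤ -4 ∧ (p + 3*z < -1 → 3*s ≠ p - 12))) ∧ ((¬(4*p + 12*z < -34 ∧ acc_2 ≤ p - 8)) → (p + 3*z < -1 → 3*s ≠ p - 12))))))) ∧ ((¬(2*p = -7)) → (((4*p + 12*z < -34 ∧ acc ≤ p - 8) → (2*p + 6*z ≤ -4 ∧ (p + 3*z < -1 → 3*s ≠ p - 12))) ∧ ((¬(4*p + 12*z < -34 ∧ acc ≤ p - 8)) → (p + 3*z < -1 → 3*s ≠ p - 12))))
Answer: WP = (2*p = -7 → (∀acc_2. ((2*p = -7 → (∀acc_1. ((¬(2*p = -7)) ∧ ((4*p + 12*z < -34 ∧ acc_1 ≤ p - 8) → (2*p + 6*z ≤ -4 ∧ (p + 3*z < -1 → 3*s ≠ p - 12))) ∧ ((¬(4*p + 12*z < -34 ∧ acc_1 ≤ p - 8)) → (p + 3*z < -1 → 3*s ≠ p - 12))))) ∧ ((¬(2*p = -7)) → (((4*p + 12*z < -34 ∧ acc_2 ≤ p - 8) → (2*p + 6*z ≤ -4 ∧ (p + 3*z < -1 → 3*s ≠ p - 12))) ∧ ((¬(4*p + 12*z < -34 ∧ acc_2 ≤ p - 8)) → (p + 3*z < -1 → 3*s ≠ p - 12))))))) ∧ ((¬(2*p = -7)) → (((4*p + 12*z < -34 ∧ acc ≤ p - 8) → (2*p + 6*z ≤ -4 ∧ (p + 3*z < -1 → 3*s ≠ p - 12))) ∧ ((¬(4*p + 12*z < -34 ∧ acc ≤ p - 8)) → (p + 3*z < -1 → 3*s ≠ p - 12))))


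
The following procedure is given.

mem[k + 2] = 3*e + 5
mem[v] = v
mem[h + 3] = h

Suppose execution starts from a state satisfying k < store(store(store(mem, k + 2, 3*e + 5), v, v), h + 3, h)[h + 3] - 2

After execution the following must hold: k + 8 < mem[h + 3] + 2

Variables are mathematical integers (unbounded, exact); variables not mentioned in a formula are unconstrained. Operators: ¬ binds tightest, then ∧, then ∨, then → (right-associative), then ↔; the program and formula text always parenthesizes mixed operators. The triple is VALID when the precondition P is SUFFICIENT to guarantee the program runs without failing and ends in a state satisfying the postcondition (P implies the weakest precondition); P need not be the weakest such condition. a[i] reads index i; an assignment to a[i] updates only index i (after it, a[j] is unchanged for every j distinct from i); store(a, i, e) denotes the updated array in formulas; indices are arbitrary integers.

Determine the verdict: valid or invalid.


Working backward. After the program, the postcondition k + 8 < mem[h + 3] + 2 must hold; in canonical form it is k < mem[h + 3] - 6.
Before mem[h + 3] := h: k < store(mem, h + 3, h)[h + 3] - 6
Before mem[v] := v: k < store(store(mem, v, v), h + 3, h)[h + 3] - 6
Before mem[k + 2] := 3*e + 5: k < store(store(store(mem, k + 2, 3*e + 5), v, v), h + 3, h)[h + 3] - 6
The weakest precondition is k < store(store(store(mem, k + 2, 3*e + 5), v, v), h + 3, h)[h + 3] - 6.
Check whether k < store(store(store(mem, k + 2, 3*e + 5), v, v), h + 3, h)[h + 3] - 2 implies it.
Countermodel: at the initial state e = 0, h = 3, k = 0, mem = {[0] = 0, [2] = 0, [6] = 0, elsewhere 0}, v = 0, the precondition holds but the weakest precondition fails.
Answer: invalid


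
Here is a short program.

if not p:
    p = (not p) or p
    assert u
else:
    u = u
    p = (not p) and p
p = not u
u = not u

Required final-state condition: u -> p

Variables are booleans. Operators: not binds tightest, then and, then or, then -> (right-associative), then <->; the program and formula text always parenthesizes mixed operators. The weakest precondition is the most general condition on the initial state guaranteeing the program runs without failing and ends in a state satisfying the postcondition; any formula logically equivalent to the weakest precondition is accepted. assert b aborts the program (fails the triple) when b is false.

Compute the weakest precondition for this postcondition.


Working backward. After the program, u -> p must hold.
Before u := not u: (not u) -> p
Before p := not u: true
Then branch requires u; else branch requires true.
Before the if: (not p) -> u
Answer: WP = (not p) -> u


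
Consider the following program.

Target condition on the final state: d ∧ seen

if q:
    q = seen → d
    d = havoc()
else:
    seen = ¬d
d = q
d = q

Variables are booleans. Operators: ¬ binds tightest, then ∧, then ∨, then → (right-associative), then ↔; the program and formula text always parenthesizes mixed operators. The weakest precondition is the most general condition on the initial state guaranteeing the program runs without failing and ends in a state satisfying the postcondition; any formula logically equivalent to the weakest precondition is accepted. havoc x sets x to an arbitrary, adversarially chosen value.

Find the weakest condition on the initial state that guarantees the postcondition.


Working backward. After the program, d ∧ seen must hold.
Before d := q: q ∧ seen
Before d := q: q ∧ seen
Then branch requires (seen → d) ∧ seen; else branch requires q ∧ (¬d).
Before the if: (q → ((seen → d) ∧ seen)) ∧ ((¬q) → (q ∧ (¬d)))
Answer: WP = (q → ((seen → d) ∧ seen)) ∧ ((¬q) → (q ∧ (¬d)))


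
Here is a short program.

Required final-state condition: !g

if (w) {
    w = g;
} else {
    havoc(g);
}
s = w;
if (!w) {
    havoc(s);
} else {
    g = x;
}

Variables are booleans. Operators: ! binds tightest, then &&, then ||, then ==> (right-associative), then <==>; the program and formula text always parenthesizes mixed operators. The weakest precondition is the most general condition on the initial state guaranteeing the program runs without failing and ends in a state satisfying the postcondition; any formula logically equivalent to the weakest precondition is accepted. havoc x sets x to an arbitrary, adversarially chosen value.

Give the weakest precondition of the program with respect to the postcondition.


Working backward. After the program, !g must hold.
Then branch requires !g; else branch requires !x.
Before the if: ((!w) ==> (!g)) && (w ==> (!x))
Before s := w: ((!w) ==> (!g)) && (w ==> (!x))
Then branch requires g ==> (!x); else branch requires w && (w ==> (!x)).
Before the if: (w ==> (g ==> (!x))) && ((!w) ==> (w && (w ==> (!x))))
Answer: WP = (w ==> (g ==> (!x))) && ((!w) ==> (w && (w ==> (!x))))


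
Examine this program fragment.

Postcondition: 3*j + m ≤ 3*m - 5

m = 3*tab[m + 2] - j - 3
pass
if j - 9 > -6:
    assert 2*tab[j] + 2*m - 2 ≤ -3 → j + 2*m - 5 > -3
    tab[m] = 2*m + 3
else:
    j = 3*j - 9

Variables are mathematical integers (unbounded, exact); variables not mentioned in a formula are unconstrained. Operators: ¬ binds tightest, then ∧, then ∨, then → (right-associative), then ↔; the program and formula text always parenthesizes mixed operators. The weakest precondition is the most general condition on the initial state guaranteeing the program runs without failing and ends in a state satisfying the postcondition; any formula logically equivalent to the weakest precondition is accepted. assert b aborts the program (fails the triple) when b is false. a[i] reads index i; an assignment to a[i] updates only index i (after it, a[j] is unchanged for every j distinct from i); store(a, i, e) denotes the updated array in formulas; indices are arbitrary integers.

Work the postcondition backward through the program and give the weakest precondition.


Working backward. After the program, the postcondition 3*j + m ≤ 3*m - 5 must hold; in canonical form it is 3*j ≤ 2*m - 5.
Then branch requires (2*tab[j] + 2*m ≤ -1 → j + 2*m > 2) ∧ 3*j ≤ 2*m - 5; else branch requires 9*j ≤ 2*m + 22.
Before the if: (j > 3 → ((2*tab[j] + 2*m ≤ -1 → j + 2*m > 2) ∧ 3*j ≤ 2*m - 5)) ∧ ((¬(j > 3)) → 9*j ≤ 2*m + 22)
Before skip: (j > 3 → ((2*tab[j] + 2*m ≤ -1 → j + 2*m > 2) ∧ 3*j ≤ 2*m - 5)) ∧ ((¬(j > 3)) → 9*j ≤ 2*m + 22)
Before m := 3*tab[m + 2] - j - 3: (j > 3 → ((6*tab[m + 2] + 2*tab[j] ≤ 2*j + 5 → 6*tab[m + 2] > j + 8) ∧ 5*j ≤ 6*tab[m + 2] - 11)) ∧ ((¬(j > 3)) → 11*j ≤ 6*tab[m + 2] + 16)
Answer: WP = (j > 3 → ((6*tab[m + 2] + 2*tab[j] ≤ 2*j + 5 → 6*tab[m + 2] > j + 8) ∧ 5*j ≤ 6*tab[m + 2] - 11)) ∧ ((¬(j > 3)) → 11*j ≤ 6*tab[m + 2] + 16)


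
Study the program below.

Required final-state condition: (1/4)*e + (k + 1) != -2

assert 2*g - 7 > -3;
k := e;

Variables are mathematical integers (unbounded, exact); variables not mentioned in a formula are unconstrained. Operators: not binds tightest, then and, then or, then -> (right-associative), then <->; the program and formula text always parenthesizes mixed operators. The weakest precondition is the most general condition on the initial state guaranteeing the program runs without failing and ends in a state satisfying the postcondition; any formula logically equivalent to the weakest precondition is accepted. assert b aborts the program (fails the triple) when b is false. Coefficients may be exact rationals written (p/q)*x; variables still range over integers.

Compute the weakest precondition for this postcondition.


Working backward. After the program, the postcondition (1/4)*e + (k + 1) != -2 must hold; in canonical form it is (1/4)*e + k != -3.
Before k := e: (5/4)*e != -3
Before assert 2*g - 7 > -3: 2*g > 4 and (5/4)*e != -3
Answer: WP = 2*g > 4 and (5/4)*e != -3


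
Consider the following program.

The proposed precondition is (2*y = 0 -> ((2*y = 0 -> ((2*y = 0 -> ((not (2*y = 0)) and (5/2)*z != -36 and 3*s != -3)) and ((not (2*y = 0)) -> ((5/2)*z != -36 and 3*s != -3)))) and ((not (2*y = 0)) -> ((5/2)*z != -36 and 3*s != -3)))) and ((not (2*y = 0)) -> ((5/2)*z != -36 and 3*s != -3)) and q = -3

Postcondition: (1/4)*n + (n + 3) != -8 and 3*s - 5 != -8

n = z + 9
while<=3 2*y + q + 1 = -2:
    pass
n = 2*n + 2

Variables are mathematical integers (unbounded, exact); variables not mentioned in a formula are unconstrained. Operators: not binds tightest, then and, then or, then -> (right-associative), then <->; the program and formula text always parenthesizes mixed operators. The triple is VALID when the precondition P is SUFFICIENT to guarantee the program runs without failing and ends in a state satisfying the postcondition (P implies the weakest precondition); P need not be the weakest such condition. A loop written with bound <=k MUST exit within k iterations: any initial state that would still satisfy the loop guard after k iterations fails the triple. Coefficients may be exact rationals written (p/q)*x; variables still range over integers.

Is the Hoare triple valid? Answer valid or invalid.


Working backward. After the program, the postcondition (1/4)*n + (n + 3) != -8 and 3*s - 5 != -8 must hold; in canonical form it is (5/4)*n != -11 and 3*s != -3.
Before n := 2*n + 2: (5/2)*n != -27/2 and 3*s != -3
Before the loop (bound <=3), unroll the exhaustion recursion (WP_0 = exit-now case; WP_j = one more guarded iteration, up to j = 3):
  WP_0: (not (q + 2*y = -3)) and (5/2)*n != -27/2 and 3*s != -3
  WP_1: (q + 2*y = -3 -> ((not (q + 2*y = -3)) and (5/2)*n != -27/2 and 3*s != -3)) and ((not (q + 2*y = -3)) -> ((5/2)*n != -27/2 and 3*s != -3))
  WP_2: (q + 2*y = -3 -> ((q + 2*y = -3 -> ((not (q + 2*y = -3)) and (5/2)*n != -27/2 and 3*s != -3)) and ((not (q + 2*y = -3)) -> ((5/2)*n != -27/2 and 3*s != -3)))) and ((not (q + 2*y = -3)) -> ((5/2)*n != -27/2 and 3*s != -3))
  WP_3: (q + 2*y = -3 -> ((q + 2*y = -3 -> ((q + 2*y = -3 -> ((not (q + 2*y = -3)) and (5/2)*n != -27/2 and 3*s != -3)) and ((not (q + 2*y = -3)) -> ((5/2)*n != -27/2 and 3*s != -3)))) and ((not (q + 2*y = -3)) -> ((5/2)*n != -27/2 and 3*s != -3)))) and ((not (q + 2*y = -3)) -> ((5/2)*n != -27/2 and 3*s != -3))
So before the loop: (q + 2*y = -3 -> ((q + 2*y = -3 -> ((q + 2*y = -3 -> ((not (q + 2*y = -3)) and (5/2)*n != -27/2 and 3*s != -3)) and ((not (q + 2*y = -3)) -> ((5/2)*n != -27/2 and 3*s != -3)))) and ((not (q + 2*y = -3)) -> ((5/2)*n != -27/2 and 3*s != -3)))) and ((not (q + 2*y = -3)) -> ((5/2)*n != -27/2 and 3*s != -3))
Before n := z + 9: (q + 2*y = -3 -> ((q + 2*y = -3 -> ((q + 2*y = -3 -> ((not (q + 2*y = -3)) and (5/2)*z != -36 and 3*s != -3)) and ((not (q + 2*y = -3)) -> ((5/2)*z != -36 and 3*s != -3)))) and ((not (q + 2*y = -3)) -> ((5/2)*z != -36 and 3*s != -3)))) and ((not (q + 2*y = -3)) -> ((5/2)*z != -36 and 3*s != -3))
The weakest precondition is (q + 2*y = -3 -> ((q + 2*y = -3 -> ((q + 2*y = -3 -> ((not (q + 2*y = -3)) and (5/2)*z != -36 and 3*s != -3)) and ((not (q + 2*y = -3)) -> ((5/2)*z != -36 and 3*s != -3)))) and ((not (q + 2*y = -3)) -> ((5/2)*z != -36 and 3*s != -3)))) and ((not (q + 2*y = -3)) -> ((5/2)*z != -36 and 3*s != -3)).
Check whether (2*y = 0 -> ((2*y = 0 -> ((2*y = 0 -> ((not (2*y = 0)) and (5/2)*z != -36 and 3*s != -3)) and ((not (2*y = 0)) -> ((5/2)*z != -36 and 3*s != -3)))) and ((not (2*y = 0)) -> ((5/2)*z != -36 and 3*s != -3)))) and ((not (2*y = 0)) -> ((5/2)*z != -36 and 3*s != -3)) and q = -3 implies it.
Every state satisfying the precondition satisfies the weakest precondition: the implication holds.
Answer: valid


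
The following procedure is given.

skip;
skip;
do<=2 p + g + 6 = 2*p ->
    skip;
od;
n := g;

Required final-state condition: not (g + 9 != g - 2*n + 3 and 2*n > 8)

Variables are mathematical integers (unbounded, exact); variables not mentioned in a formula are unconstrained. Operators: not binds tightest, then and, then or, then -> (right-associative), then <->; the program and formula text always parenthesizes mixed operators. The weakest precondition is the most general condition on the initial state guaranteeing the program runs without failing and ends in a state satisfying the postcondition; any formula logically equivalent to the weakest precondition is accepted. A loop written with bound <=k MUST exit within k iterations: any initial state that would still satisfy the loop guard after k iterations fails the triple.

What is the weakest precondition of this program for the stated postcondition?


Working backward. After the program, the postcondition not (g + 9 != g - 2*n + 3 and 2*n > 8) must hold; in canonical form it is not (2*n != -6 and 2*n > 8).
Before n := g: not (2*g != -6 and 2*g > 8)
Before the loop (bound <=2), unroll the exhaustion recursion (WP_0 = exit-now case; WP_j = one more guarded iteration, up to j = 2):
  WP_0: (not (g = p - 6)) and (not (2*g != -6 and 2*g > 8))
  WP_1: (g = p - 6 -> ((not (g = p - 6)) and (not (2*g != -6 and 2*g > 8)))) and ((not (g = p - 6)) -> (not (2*g != -6 and 2*g > 8)))
  WP_2: (g = p - 6 -> ((g = p - 6 -> ((not (g = p - 6)) and (not (2*g != -6 and 2*g > 8)))) and ((not (g = p - 6)) -> (not (2*g != -6 and 2*g > 8))))) and ((not (g = p - 6)) -> (not (2*g != -6 and 2*g > 8)))
So before the loop: (g = p - 6 -> ((g = p - 6 -> ((not (g = p - 6)) and (not (2*g != -6 and 2*g > 8)))) and ((not (g = p - 6)) -> (not (2*g != -6 and 2*g > 8))))) and ((not (g = p - 6)) -> (not (2*g != -6 and 2*g > 8)))
Before skip: (g = p - 6 -> ((g = p - 6 -> ((not (g = p - 6)) and (not (2*g != -6 and 2*g > 8)))) and ((not (g = p - 6)) -> (not (2*g != -6 and 2*g > 8))))) and ((not (g = p - 6)) -> (not (2*g != -6 and 2*g > 8)))
Before skip: (g = p - 6 -> ((g = p - 6 -> ((not (g = p - 6)) and (not (2*g != -6 and 2*g > 8)))) and ((not (g = p - 6)) -> (not (2*g != -6 and 2*g > 8))))) and ((not (g = p - 6)) -> (not (2*g != -6 and 2*g > 8)))
Answer: WP = (g = p - 6 -> ((g = p - 6 -> ((not (g = p - 6)) and (not (2*g != -6 and 2*g > 8)))) and ((not (g = p - 6)) -> (not (2*g != -6 and 2*g > 8))))) and ((not (g = p - 6)) -> (not (2*g != -6 and 2*g > 8)))


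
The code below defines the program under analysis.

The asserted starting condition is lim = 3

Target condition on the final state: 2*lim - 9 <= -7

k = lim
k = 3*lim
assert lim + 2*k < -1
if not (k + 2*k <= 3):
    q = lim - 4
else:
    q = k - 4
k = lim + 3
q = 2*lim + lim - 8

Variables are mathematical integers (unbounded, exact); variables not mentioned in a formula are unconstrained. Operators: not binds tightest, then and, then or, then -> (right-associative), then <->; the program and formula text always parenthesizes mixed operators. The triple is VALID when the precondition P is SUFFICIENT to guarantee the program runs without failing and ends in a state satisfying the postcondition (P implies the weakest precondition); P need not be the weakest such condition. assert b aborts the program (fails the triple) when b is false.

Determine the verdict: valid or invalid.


Working backward. After the program, the postcondition 2*lim - 9 <= -7 must hold; in canonical form it is 2*lim <= 2.
Before q := 2*lim + lim - 8: 2*lim <= 2
Before k := lim + 3: 2*lim <= 2
Then branch requires 2*lim <= 2; else branch requires 2*lim <= 2.
Before the if: ((not (3*k <= 3)) -> 2*lim <= 2) and (3*k <= 3 -> 2*lim <= 2)
Before assert lim + 2*k < -1: 2*k + lim < -1 and ((not (3*k <= 3)) -> 2*lim <= 2) and (3*k <= 3 -> 2*lim <= 2)
Before k := 3*lim: 7*lim < -1 and ((not (9*lim <= 3)) -> 2*lim <= 2) and (9*lim <= 3 -> 2*lim <= 2)
Before k := lim: 7*lim < -1 and ((not (9*lim <= 3)) -> 2*lim <= 2) and (9*lim <= 3 -> 2*lim <= 2)
The weakest precondition is 7*lim < -1 and ((not (9*lim <= 3)) -> 2*lim <= 2) and (9*lim <= 3 -> 2*lim <= 2).
Check whether lim = 3 implies it.
Countermodel: at the initial state lim = 3, the precondition holds but the weakest precondition fails.
Answer: invalid


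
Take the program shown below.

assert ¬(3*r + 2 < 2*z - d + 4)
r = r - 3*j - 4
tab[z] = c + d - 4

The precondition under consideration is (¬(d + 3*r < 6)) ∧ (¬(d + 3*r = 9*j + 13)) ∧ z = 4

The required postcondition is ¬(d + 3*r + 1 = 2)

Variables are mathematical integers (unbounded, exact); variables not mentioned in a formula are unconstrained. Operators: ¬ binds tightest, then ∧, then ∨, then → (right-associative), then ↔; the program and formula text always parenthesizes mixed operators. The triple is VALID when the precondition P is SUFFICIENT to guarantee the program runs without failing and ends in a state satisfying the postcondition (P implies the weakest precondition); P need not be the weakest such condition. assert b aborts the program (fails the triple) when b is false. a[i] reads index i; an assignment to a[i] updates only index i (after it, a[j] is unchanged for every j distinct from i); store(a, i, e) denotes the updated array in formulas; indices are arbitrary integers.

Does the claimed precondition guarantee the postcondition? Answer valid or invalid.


Working backward. After the program, the postcondition ¬(d + 3*r + 1 = 2) must hold; in canonical form it is ¬(d + 3*r = 1).
Before tab[z] := c + d - 4: ¬(d + 3*r = 1)
Before r := r - 3*j - 4: ¬(d + 3*r = 9*j + 13)
Before assert ¬(3*r + 2 < 2*z - d + 4): (¬(d + 3*r < 2*z + 2)) ∧ (¬(d + 3*r = 9*j + 13))
The weakest precondition is (¬(d + 3*r < 2*z + 2)) ∧ (¬(d + 3*r = 9*j + 13)).
Check whether (¬(d + 3*r < 6)) ∧ (¬(d + 3*r = 9*j + 13)) ∧ z = 4 implies it.
Countermodel: at the initial state d = 6, j = 0, r = 0, z = 4, the precondition holds but the weakest precondition fails.
Answer: invalid


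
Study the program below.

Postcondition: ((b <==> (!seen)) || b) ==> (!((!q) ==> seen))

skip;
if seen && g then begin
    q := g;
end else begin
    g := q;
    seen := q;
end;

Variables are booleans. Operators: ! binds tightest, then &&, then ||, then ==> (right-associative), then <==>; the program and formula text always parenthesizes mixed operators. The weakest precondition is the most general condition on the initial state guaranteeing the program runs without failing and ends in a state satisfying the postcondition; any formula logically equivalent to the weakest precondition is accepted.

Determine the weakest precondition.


Working backward. After the program, ((b <==> (!seen)) || b) ==> (!((!q) ==> seen)) must hold.
Then branch requires ((b <==> (!seen)) || b) ==> (!((!g) ==> seen)); else branch requires ((b <==> (!q)) || b) ==> (!((!q) ==> q)).
Before the if: ((seen && g) ==> (((b <==> (!seen)) || b) ==> (!((!g) ==> seen)))) && ((!(seen && g)) ==> (((b <==> (!q)) || b) ==> (!((!q) ==> q))))
Before skip: ((seen && g) ==> (((b <==> (!seen)) || b) ==> (!((!g) ==> seen)))) && ((!(seen && g)) ==> (((b <==> (!q)) || b) ==> (!((!q) ==> q))))
Answer: WP = ((seen && g) ==> (((b <==> (!seen)) || b) ==> (!((!g) ==> seen)))) && ((!(seen && g)) ==> (((b <==> (!q)) || b) ==> (!((!q) ==> q))))


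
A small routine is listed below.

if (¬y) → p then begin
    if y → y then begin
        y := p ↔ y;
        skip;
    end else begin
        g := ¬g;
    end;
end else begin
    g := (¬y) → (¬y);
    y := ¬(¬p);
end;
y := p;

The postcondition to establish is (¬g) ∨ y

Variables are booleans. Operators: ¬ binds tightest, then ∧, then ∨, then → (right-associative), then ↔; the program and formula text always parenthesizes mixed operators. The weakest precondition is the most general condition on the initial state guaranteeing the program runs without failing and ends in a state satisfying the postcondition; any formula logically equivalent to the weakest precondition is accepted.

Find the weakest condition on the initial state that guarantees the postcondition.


Working backward. After the program, (¬g) ∨ y must hold.
Before y := p: (¬g) ∨ p
Then branch requires (¬g) ∨ p; else branch requires p.
Before the if: (((¬y) → p) → ((¬g) ∨ p)) ∧ ((¬((¬y) → p)) → p)
Answer: WP = (((¬y) → p) → ((¬g) ∨ p)) ∧ ((¬((¬y) → p)) → p)


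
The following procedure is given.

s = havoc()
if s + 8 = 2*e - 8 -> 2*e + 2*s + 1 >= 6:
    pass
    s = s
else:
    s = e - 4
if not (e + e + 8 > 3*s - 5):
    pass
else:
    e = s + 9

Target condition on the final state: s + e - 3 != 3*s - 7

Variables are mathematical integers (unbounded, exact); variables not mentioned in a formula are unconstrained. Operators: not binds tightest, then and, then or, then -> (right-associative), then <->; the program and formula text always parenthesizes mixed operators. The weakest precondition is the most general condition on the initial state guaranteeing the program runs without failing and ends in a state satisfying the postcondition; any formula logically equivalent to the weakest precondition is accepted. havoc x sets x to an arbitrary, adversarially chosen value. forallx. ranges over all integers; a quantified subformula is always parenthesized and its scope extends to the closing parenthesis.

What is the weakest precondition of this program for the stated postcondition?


Working backward. After the program, the postcondition s + e - 3 != 3*s - 7 must hold; in canonical form it is e != 2*s - 4.
Then branch requires e != 2*s - 4; else branch requires s != 13.
Before the if: ((not (2*e > 3*s - 13)) -> e != 2*s - 4) and (2*e > 3*s - 13 -> s != 13)
Then branch requires ((not (2*e > 3*s - 13)) -> e != 2*s - 4) and (2*e > 3*s - 13 -> s != 13); else branch requires ((not (e < 25)) -> e != 12) and (e < 25 -> e != 17).
Before the if: ((s = 2*e - 16 -> 2*e + 2*s >= 5) -> (((not (2*e > 3*s - 13)) -> e != 2*s - 4) and (2*e > 3*s - 13 -> s != 13))) and ((not (s = 2*e - 16 -> 2*e + 2*s >= 5)) -> (((not (e < 25)) -> e != 12) and (e < 25 -> e != 17)))
Before havoc s: forall s_1. (((s_1 = 2*e - 16 -> 2*e + 2*s_1 >= 5) -> (((not (2*e > 3*s_1 - 13)) -> e != 2*s_1 - 4) and (2*e > 3*s_1 - 13 -> s_1 != 13))) and ((not (s_1 = 2*e - 16 -> 2*e + 2*s_1 >= 5)) -> (((not (e < 25)) -> e != 12) and (e < 25 -> e != 17))))
Answer: WP = forall s_1. (((s_1 = 2*e - 16 -> 2*e + 2*s_1 >= 5) -> (((not (2*e > 3*s_1 - 13)) -> e != 2*s_1 - 4) and (2*e > 3*s_1 - 13 -> s_1 != 13))) and ((not (s_1 = 2*e - 16 -> 2*e + 2*s_1 >= 5)) -> (((not (e < 25)) -> e != 12) and (e < 25 -> e != 17))))


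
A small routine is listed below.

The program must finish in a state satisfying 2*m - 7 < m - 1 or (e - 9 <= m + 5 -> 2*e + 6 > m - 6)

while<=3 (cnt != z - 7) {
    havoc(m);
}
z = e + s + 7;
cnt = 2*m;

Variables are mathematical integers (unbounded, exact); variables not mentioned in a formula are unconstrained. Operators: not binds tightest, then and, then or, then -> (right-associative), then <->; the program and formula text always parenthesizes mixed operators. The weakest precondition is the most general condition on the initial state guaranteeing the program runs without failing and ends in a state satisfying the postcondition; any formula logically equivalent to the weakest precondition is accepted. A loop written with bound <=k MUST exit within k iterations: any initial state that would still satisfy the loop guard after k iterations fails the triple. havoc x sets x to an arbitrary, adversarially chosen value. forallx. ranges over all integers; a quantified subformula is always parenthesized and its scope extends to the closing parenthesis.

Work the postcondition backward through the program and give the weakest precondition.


Working backward. After the program, the postcondition 2*m - 7 < m - 1 or (e - 9 <= m + 5 -> 2*e + 6 > m - 6) must hold; in canonical form it is m < 6 or (e <= m + 14 -> 2*e > m - 12).
Before cnt := 2*m: m < 6 or (e <= m + 14 -> 2*e > m - 12)
Before z := e + s + 7: m < 6 or (e <= m + 14 -> 2*e > m - 12)
Before the loop (bound <=3), unroll the exhaustion recursion (WP_0 = exit-now case; WP_j = one more guarded iteration, up to j = 3):
  WP_0: (not (cnt != z - 7)) and (m < 6 or (e <= m + 14 -> 2*e > m - 12))
  WP_1: (cnt != z - 7 -> (forall m_1. ((not (cnt != z - 7)) and (m_1 < 6 or (e <= m_1 + 14 -> 2*e > m_1 - 12))))) and ((not (cnt != z - 7)) -> (m < 6 or (e <= m + 14 -> 2*e > m - 12)))
  WP_2: (cnt != z - 7 -> (forall m_2. ((cnt != z - 7 -> (forall m_1. ((not (cnt != z - 7)) and (m_1 < 6 or (e <= m_1 + 14 -> 2*e > m_1 - 12))))) and ((not (cnt != z - 7)) -> (m_2 < 6 or (e <= m_2 + 14 -> 2*e > m_2 - 12)))))) and ((not (cnt != z - 7)) -> (m < 6 or (e <= m + 14 -> 2*e > m - 12)))
  WP_3: (cnt != z - 7 -> (forall m_3. ((cnt != z - 7 -> (forall m_2. ((cnt != z - 7 -> (forall m_1. ((not (cnt != z - 7)) and (m_1 < 6 or (e <= m_1 + 14 -> 2*e > m_1 - 12))))) and ((not (cnt != z - 7)) -> (m_2 < 6 or (e <= m_2 + 14 -> 2*e > m_2 - 12)))))) and ((not (cnt != z - 7)) -> (m_3 < 6 or (e <= m_3 + 14 -> 2*e > m_3 - 12)))))) and ((not (cnt != z - 7)) -> (m < 6 or (e <= m + 14 -> 2*e > m - 12)))
So before the loop: (cnt != z - 7 -> (forall m_3. ((cnt != z - 7 -> (forall m_2. ((cnt != z - 7 -> (forall m_1. ((not (cnt != z - 7)) and (m_1 < 6 or (e <= m_1 + 14 -> 2*e > m_1 - 12))))) and ((not (cnt != z - 7)) -> (m_2 < 6 or (e <= m_2 + 14 -> 2*e > m_2 - 12)))))) and ((not (cnt != z - 7)) -> (m_3 < 6 or (e <= m_3 + 14 -> 2*e > m_3 - 12)))))) and ((not (cnt != z - 7)) -> (m < 6 or (e <= m + 14 -> 2*e > m - 12)))
Answer: WP = (cnt != z - 7 -> (forall m_3. ((cnt != z - 7 -> (forall m_2. ((cnt != z - 7 -> (forall m_1. ((not (cnt != z - 7)) and (m_1 < 6 or (e <= m_1 + 14 -> 2*e > m_1 - 12))))) and ((not (cnt != z - 7)) -> (m_2 < 6 or (e <= m_2 + 14 -> 2*e > m_2 - 12)))))) and ((not (cnt != z - 7)) -> (m_3 < 6 or (e <= m_3 + 14 -> 2*e > m_3 - 12)))))) and ((not (cnt != z - 7)) -> (m < 6 or (e <= m + 14 -> 2*e > m - 12)))


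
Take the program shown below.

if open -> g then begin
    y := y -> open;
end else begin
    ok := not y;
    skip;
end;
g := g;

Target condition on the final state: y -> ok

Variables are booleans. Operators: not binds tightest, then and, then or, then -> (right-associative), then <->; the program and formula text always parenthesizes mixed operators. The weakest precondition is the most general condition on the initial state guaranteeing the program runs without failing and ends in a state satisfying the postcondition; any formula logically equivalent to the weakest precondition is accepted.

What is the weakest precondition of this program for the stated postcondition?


Working backward. After the program, y -> ok must hold.
Before g := g: y -> ok
Then branch requires (y -> open) -> ok; else branch requires y -> (not y).
Before the if: ((open -> g) -> ((y -> open) -> ok)) and ((not (open -> g)) -> (y -> (not y)))
Answer: WP = ((open -> g) -> ((y -> open) -> ok)) and ((not (open -> g)) -> (y -> (not y)))


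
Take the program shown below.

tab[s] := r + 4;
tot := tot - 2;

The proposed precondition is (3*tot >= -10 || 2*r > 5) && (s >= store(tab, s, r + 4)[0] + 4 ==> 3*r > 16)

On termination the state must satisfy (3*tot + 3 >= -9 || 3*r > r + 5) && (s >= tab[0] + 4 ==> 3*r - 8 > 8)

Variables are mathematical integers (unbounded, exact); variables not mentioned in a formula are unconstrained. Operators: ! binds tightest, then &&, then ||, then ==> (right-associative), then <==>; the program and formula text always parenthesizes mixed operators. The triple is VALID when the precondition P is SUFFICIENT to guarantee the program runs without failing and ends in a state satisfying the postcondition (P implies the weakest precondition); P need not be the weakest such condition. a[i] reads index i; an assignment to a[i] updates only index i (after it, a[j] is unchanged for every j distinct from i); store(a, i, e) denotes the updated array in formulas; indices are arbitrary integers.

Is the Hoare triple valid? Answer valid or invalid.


Working backward. After the program, the postcondition (3*tot + 3 >= -9 || 3*r > r + 5) && (s >= tab[0] + 4 ==> 3*r - 8 > 8) must hold; in canonical form it is (3*tot >= -12 || 2*r > 5) && (s >= tab[0] + 4 ==> 3*r > 16).
Before tot := tot - 2: (3*tot >= -6 || 2*r > 5) && (s >= tab[0] + 4 ==> 3*r > 16)
Before tab[s] := r + 4: (3*tot >= -6 || 2*r > 5) && (s >= store(tab, s, r + 4)[0] + 4 ==> 3*r > 16)
The weakest precondition is (3*tot >= -6 || 2*r > 5) && (s >= store(tab, s, r + 4)[0] + 4 ==> 3*r > 16).
Check whether (3*tot >= -10 || 2*r > 5) && (s >= store(tab, s, r + 4)[0] + 4 ==> 3*r > 16) implies it.
Countermodel: at the initial state r = 0, s = -1, tab = {[-1] = 2, [0] = 7040, elsewhere 2}, tot = -3, the precondition holds but the weakest precondition fails.
Answer: invalid


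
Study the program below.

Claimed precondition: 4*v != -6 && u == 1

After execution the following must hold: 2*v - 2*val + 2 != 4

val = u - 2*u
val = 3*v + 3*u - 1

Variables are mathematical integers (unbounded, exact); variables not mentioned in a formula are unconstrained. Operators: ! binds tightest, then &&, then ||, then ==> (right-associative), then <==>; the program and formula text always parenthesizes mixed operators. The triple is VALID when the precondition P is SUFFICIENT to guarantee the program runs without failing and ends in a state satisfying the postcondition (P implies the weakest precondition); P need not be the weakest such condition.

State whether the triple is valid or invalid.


Working backward. After the program, the postcondition 2*v - 2*val + 2 != 4 must hold; in canonical form it is 2*v != 2*val + 2.
Before val := 3*v + 3*u - 1: 6*u + 4*v != 0
Before val := u - 2*u: 6*u + 4*v != 0
The weakest precondition is 6*u + 4*v != 0.
Check whether 4*v != -6 && u == 1 implies it.
Every state satisfying the precondition satisfies the weakest precondition: the implication holds.
Answer: valid


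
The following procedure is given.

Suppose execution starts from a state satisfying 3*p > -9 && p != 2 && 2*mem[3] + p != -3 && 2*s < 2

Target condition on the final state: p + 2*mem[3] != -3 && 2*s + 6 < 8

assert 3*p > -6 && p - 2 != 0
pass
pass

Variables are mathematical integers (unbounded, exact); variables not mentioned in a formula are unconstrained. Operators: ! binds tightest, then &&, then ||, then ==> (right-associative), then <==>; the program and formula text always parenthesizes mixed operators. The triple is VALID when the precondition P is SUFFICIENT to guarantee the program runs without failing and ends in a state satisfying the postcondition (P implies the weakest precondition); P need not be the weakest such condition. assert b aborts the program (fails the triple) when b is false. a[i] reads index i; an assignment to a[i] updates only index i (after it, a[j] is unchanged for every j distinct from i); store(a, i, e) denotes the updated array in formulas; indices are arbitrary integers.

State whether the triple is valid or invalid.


Working backward. After the program, the postcondition p + 2*mem[3] != -3 && 2*s + 6 < 8 must hold; in canonical form it is 2*mem[3] + p != -3 && 2*s < 2.
Before skip: 2*mem[3] + p != -3 && 2*s < 2
Before skip: 2*mem[3] + p != -3 && 2*s < 2
Before assert 3*p > -6 && p - 2 != 0: 3*p > -6 && p != 2 && 2*mem[3] + p != -3 && 2*s < 2
The weakest precondition is 3*p > -6 && p != 2 && 2*mem[3] + p != -3 && 2*s < 2.
Check whether 3*p > -9 && p != 2 && 2*mem[3] + p != -3 && 2*s < 2 implies it.
Countermodel: at the initial state mem = {[3] = 0, elsewhere 0}, p = -2, s = 0, the precondition holds but the weakest precondition fails.
Answer: invalid


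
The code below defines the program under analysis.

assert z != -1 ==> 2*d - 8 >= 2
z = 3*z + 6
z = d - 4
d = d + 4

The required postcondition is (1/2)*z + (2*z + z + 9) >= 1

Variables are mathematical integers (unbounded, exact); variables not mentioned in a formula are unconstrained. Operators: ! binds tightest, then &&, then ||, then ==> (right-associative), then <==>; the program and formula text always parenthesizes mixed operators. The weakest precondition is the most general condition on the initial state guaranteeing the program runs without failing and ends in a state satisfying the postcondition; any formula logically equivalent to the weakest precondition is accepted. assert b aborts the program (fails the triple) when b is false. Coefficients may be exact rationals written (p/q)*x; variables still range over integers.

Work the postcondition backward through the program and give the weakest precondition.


Working backward. After the program, the postcondition (1/2)*z + (2*z + z + 9) >= 1 must hold; in canonical form it is (7/2)*z >= -8.
Before d := d + 4: (7/2)*z >= -8
Before z := d - 4: (7/2)*d >= 6
Before z := 3*z + 6: (7/2)*d >= 6
Before assert z != -1 ==> 2*d - 8 >= 2: (z != -1 ==> 2*d >= 10) && (7/2)*d >= 6
Answer: WP = (z != -1 ==> 2*d >= 10) && (7/2)*d >= 6


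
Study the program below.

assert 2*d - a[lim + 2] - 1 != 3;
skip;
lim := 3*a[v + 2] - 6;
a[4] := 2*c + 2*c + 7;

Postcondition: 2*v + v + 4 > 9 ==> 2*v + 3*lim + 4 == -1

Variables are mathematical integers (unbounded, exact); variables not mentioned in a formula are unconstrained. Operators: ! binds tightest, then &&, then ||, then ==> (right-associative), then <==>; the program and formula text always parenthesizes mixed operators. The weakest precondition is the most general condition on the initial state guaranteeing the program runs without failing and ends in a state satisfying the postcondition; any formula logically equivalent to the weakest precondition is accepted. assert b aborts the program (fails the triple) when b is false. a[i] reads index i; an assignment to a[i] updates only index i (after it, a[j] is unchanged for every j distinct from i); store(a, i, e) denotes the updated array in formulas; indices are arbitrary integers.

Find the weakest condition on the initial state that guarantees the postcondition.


Working backward. After the program, the postcondition 2*v + v + 4 > 9 ==> 2*v + 3*lim + 4 == -1 must hold; in canonical form it is 3*v > 5 ==> 3*lim + 2*v == -5.
Before a[4] := 2*c + 2*c + 7: 3*v > 5 ==> 3*lim + 2*v == -5
Before lim := 3*a[v + 2] - 6: 3*v > 5 ==> 9*a[v + 2] + 2*v == 13
Before skip: 3*v > 5 ==> 9*a[v + 2] + 2*v == 13
Before assert 2*d - a[lim + 2] - 1 != 3: 2*d != a[lim + 2] + 4 && (3*v > 5 ==> 9*a[v + 2] + 2*v == 13)
Answer: WP = 2*d != a[lim + 2] + 4 && (3*v > 5 ==> 9*a[v + 2] + 2*v == 13)


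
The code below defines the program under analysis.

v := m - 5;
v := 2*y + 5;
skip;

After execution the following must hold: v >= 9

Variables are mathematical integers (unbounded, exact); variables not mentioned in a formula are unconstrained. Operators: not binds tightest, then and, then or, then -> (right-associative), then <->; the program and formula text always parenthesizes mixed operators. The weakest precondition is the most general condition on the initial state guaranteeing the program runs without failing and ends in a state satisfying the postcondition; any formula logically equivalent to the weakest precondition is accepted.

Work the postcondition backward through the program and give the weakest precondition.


Working backward. After the program, v >= 9 must hold.
Before skip: v >= 9
Before v := 2*y + 5: 2*y >= 4
Before v := m - 5: 2*y >= 4
Answer: WP = 2*y >= 4
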